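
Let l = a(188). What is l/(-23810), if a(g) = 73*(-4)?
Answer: 146/11905 ≈ 0.012264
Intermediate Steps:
a(g) = -292
l = -292
l/(-23810) = -292/(-23810) = -292*(-1/23810) = 146/11905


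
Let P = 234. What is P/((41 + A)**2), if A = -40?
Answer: 234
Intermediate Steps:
P/((41 + A)**2) = 234/((41 - 40)**2) = 234/(1**2) = 234/1 = 234*1 = 234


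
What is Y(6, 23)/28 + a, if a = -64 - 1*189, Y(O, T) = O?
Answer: -3539/14 ≈ -252.79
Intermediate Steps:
a = -253 (a = -64 - 189 = -253)
Y(6, 23)/28 + a = 6/28 - 253 = 6*(1/28) - 253 = 3/14 - 253 = -3539/14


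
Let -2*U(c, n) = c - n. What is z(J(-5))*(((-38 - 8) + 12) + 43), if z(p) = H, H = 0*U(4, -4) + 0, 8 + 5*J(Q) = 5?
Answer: 0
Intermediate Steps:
U(c, n) = n/2 - c/2 (U(c, n) = -(c - n)/2 = n/2 - c/2)
J(Q) = -⅗ (J(Q) = -8/5 + (⅕)*5 = -8/5 + 1 = -⅗)
H = 0 (H = 0*((½)*(-4) - ½*4) + 0 = 0*(-2 - 2) + 0 = 0*(-4) + 0 = 0 + 0 = 0)
z(p) = 0
z(J(-5))*(((-38 - 8) + 12) + 43) = 0*(((-38 - 8) + 12) + 43) = 0*((-46 + 12) + 43) = 0*(-34 + 43) = 0*9 = 0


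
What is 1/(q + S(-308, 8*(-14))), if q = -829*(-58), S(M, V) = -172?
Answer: 1/47910 ≈ 2.0872e-5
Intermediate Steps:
q = 48082
1/(q + S(-308, 8*(-14))) = 1/(48082 - 172) = 1/47910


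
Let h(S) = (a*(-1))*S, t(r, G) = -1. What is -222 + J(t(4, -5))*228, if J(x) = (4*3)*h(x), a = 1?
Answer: 2514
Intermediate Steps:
h(S) = -S (h(S) = (1*(-1))*S = -S)
J(x) = -12*x (J(x) = (4*3)*(-x) = 12*(-x) = -12*x)
-222 + J(t(4, -5))*228 = -222 - 12*(-1)*228 = -222 + 12*228 = -222 + 2736 = 2514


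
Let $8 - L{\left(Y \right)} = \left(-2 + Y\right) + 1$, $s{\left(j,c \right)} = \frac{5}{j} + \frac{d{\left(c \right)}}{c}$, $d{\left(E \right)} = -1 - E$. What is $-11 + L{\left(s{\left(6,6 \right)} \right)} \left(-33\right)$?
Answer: $-319$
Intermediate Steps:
$s{\left(j,c \right)} = \frac{5}{j} + \frac{-1 - c}{c}$
$L{\left(Y \right)} = 9 - Y$ ($L{\left(Y \right)} = 8 - \left(\left(-2 + Y\right) + 1\right) = 8 - \left(-1 + Y\right) = 9 - Y$)
$-11 + L{\left(s{\left(6,6 \right)} \right)} \left(-33\right) = -11 + \left(9 - \left(-1 - \frac{1}{6} + \frac{5}{6}\right)\right) \left(-33\right) = -11 + \left(9 - - \frac{1}{3}\right) \left(-33\right) = -11 + \left(9 + \frac{1}{3}\right) \left(-33\right) = -11 + \frac{28}{3} \left(-33\right) = -11 - 308 = -319$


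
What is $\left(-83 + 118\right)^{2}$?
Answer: $1225$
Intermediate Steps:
$\left(-83 + 118\right)^{2} = 35^{2} = 1225$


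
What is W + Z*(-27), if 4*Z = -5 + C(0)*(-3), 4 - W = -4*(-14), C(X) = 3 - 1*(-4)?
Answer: 247/2 ≈ 123.50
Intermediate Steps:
C(X) = 7 (C(X) = 3 + 4 = 7)
W = -52 (W = 4 - (-4)*(-14) = 4 - 1*56 = 4 - 56 = -52)
Z = -13/2 (Z = (-5 + 7*(-3))/4 = (-5 - 21)/4 = (¼)*(-26) = -13/2 ≈ -6.5000)
W + Z*(-27) = -52 - 13/2*(-27) = -52 + 351/2 = 247/2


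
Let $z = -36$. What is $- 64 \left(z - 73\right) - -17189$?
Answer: $24165$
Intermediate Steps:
$- 64 \left(z - 73\right) - -17189 = - 64 \left(-36 - 73\right) - -17189 = \left(-64\right) \left(-109\right) + 17189 = 6976 + 17189 = 24165$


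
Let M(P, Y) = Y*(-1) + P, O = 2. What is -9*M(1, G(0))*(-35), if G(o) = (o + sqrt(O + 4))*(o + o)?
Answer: 315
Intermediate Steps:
G(o) = 2*o*(o + sqrt(6)) (G(o) = (o + sqrt(2 + 4))*(o + o) = (o + sqrt(6))*(2*o) = 2*o*(o + sqrt(6)))
M(P, Y) = P - Y (M(P, Y) = -Y + P = P - Y)
-9*M(1, G(0))*(-35) = -9*(1 - 2*0*(0 + sqrt(6)))*(-35) = -9*(1 - 2*0*sqrt(6))*(-35) = -9*(1 - 1*0)*(-35) = -9*(1 + 0)*(-35) = -9*1*(-35) = -9*(-35) = 315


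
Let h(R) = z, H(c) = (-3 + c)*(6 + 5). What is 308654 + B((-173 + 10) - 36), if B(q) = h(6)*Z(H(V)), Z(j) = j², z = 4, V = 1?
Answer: 310590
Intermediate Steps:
H(c) = -33 + 11*c (H(c) = (-3 + c)*11 = -33 + 11*c)
h(R) = 4
B(q) = 1936 (B(q) = 4*(-33 + 11*1)² = 4*(-33 + 11)² = 4*(-22)² = 4*484 = 1936)
308654 + B((-173 + 10) - 36) = 308654 + 1936 = 310590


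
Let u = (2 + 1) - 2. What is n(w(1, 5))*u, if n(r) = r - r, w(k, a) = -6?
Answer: 0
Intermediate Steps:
u = 1 (u = 3 - 2 = 1)
n(r) = 0
n(w(1, 5))*u = 0*1 = 0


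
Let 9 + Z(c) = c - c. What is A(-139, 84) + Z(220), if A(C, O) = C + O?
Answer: -64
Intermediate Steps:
Z(c) = -9 (Z(c) = -9 + (c - c) = -9 + 0 = -9)
A(-139, 84) + Z(220) = (-139 + 84) - 9 = -55 - 9 = -64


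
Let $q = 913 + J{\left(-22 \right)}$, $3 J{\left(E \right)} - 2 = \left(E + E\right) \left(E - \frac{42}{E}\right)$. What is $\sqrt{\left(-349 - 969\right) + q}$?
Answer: $\frac{i \sqrt{987}}{3} \approx 10.472 i$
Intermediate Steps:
$J{\left(E \right)} = \frac{2}{3} + \frac{2 E \left(E - \frac{42}{E}\right)}{3}$ ($J{\left(E \right)} = \frac{2}{3} + \frac{\left(E + E\right) \left(E - \frac{42}{E}\right)}{3} = \frac{2}{3} + \frac{2 E \left(E - \frac{42}{E}\right)}{3}$)
$q = \frac{3625}{3}$ ($q = 913 - \left(\frac{82}{3} - \frac{2 \left(-22\right)^{2}}{3}\right) = 913 + \left(- \frac{82}{3} + \frac{2}{3} \cdot 484\right) = 913 + \left(- \frac{82}{3} + \frac{968}{3}\right) = 913 + \frac{886}{3} = \frac{3625}{3} \approx 1208.3$)
$\sqrt{\left(-349 - 969\right) + q} = \sqrt{\left(-349 - 969\right) + \frac{3625}{3}} = \sqrt{-1318 + \frac{3625}{3}} = \sqrt{- \frac{329}{3}} = \frac{i \sqrt{987}}{3}$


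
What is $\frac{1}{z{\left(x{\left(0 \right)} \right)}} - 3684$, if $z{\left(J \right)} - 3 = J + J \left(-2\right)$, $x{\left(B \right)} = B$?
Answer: $- \frac{11051}{3} \approx -3683.7$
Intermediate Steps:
$z{\left(J \right)} = 3 - J$ ($z{\left(J \right)} = 3 + \left(J + J \left(-2\right)\right) = 3 + \left(J - 2 J\right) = 3 - J$)
$\frac{1}{z{\left(x{\left(0 \right)} \right)}} - 3684 = \frac{1}{3 - 0} - 3684 = \frac{1}{3 + 0} - 3684 = \frac{1}{3} - 3684 = - \frac{11051}{3}$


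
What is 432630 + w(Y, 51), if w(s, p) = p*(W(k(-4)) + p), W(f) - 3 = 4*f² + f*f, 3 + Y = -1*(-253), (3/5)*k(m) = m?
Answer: 1340152/3 ≈ 4.4672e+5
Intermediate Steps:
k(m) = 5*m/3
Y = 250 (Y = -3 - 1*(-253) = -3 + 253 = 250)
W(f) = 3 + 5*f² (W(f) = 3 + (4*f² + f*f) = 3 + (4*f² + f²) = 3 + 5*f²)
w(s, p) = p*(2027/9 + p) (w(s, p) = p*((3 + 5*((5/3)*(-4))²) + p) = p*((3 + 5*(-20/3)²) + p) = p*((3 + 5*(400/9)) + p) = p*((3 + 2000/9) + p) = p*(2027/9 + p))
432630 + w(Y, 51) = 432630 + (⅑)*51*(2027 + 9*51) = 432630 + (⅑)*51*(2027 + 459) = 432630 + (⅑)*51*2486 = 432630 + 42262/3 = 1340152/3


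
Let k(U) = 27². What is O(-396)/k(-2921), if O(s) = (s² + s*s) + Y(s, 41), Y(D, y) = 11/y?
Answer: 12858923/29889 ≈ 430.22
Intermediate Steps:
k(U) = 729
O(s) = 11/41 + 2*s² (O(s) = (s² + s*s) + 11/41 = (s² + s²) + 11*(1/41) = 2*s² + 11/41 = 11/41 + 2*s²)
O(-396)/k(-2921) = (11/41 + 2*(-396)²)/729 = (11/41 + 2*156816)*(1/729) = (11/41 + 313632)*(1/729) = (12858923/41)*(1/729) = 12858923/29889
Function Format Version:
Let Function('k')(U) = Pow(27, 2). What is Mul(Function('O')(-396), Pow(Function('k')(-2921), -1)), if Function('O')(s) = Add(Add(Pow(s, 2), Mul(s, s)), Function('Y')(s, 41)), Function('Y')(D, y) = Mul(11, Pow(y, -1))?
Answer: Rational(12858923, 29889) ≈ 430.22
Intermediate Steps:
Function('k')(U) = 729
Function('O')(s) = Add(Rational(11, 41), Mul(2, Pow(s, 2))) (Function('O')(s) = Add(Add(Pow(s, 2), Mul(s, s)), Mul(11, Pow(41, -1))) = Add(Add(Pow(s, 2), Pow(s, 2)), Mul(11, Rational(1, 41))) = Add(Mul(2, Pow(s, 2)), Rational(11, 41)) = Add(Rational(11, 41), Mul(2, Pow(s, 2))))
Mul(Function('O')(-396), Pow(Function('k')(-2921), -1)) = Mul(Add(Rational(11, 41), Mul(2, Pow(-396, 2))), Pow(729, -1)) = Mul(Add(Rational(11, 41), Mul(2, 156816)), Rational(1, 729)) = Mul(Add(Rational(11, 41), 313632), Rational(1, 729)) = Mul(Rational(12858923, 41), Rational(1, 729)) = Rational(12858923, 29889)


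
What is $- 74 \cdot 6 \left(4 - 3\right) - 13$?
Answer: $-457$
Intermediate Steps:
$- 74 \cdot 6 \left(4 - 3\right) - 13 = - 74 \cdot 6 \cdot 1 - 13 = \left(-74\right) 6 - 13 = -444 - 13 = -457$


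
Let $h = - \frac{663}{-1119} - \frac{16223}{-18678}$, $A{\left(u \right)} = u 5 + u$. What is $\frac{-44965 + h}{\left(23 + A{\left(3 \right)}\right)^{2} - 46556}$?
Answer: $\frac{313256209693}{312639368250} \approx 1.002$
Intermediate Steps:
$A{\left(u \right)} = 6 u$ ($A{\left(u \right)} = 5 u + u = 6 u$)
$h = \frac{10179017}{6966894}$ ($h = \left(-663\right) \left(- \frac{1}{1119}\right) - - \frac{16223}{18678} = \frac{221}{373} + \frac{16223}{18678} = \frac{10179017}{6966894} \approx 1.4611$)
$\frac{-44965 + h}{\left(23 + A{\left(3 \right)}\right)^{2} - 46556} = \frac{-44965 + \frac{10179017}{6966894}}{\left(23 + 6 \cdot 3\right)^{2} - 46556} = - \frac{313256209693}{6966894 \left(\left(23 + 18\right)^{2} - 46556\right)} = - \frac{313256209693}{6966894 \left(41^{2} - 46556\right)} = - \frac{313256209693}{6966894 \left(1681 - 46556\right)} = - \frac{313256209693}{6966894 \left(-44875\right)} = \left(- \frac{313256209693}{6966894}\right) \left(- \frac{1}{44875}\right) = \frac{313256209693}{312639368250}$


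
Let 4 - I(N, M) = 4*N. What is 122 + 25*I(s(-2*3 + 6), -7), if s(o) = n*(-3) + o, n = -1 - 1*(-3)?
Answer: 822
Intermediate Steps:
n = 2 (n = -1 + 3 = 2)
s(o) = -6 + o (s(o) = 2*(-3) + o = -6 + o)
I(N, M) = 4 - 4*N
122 + 25*I(s(-2*3 + 6), -7) = 122 + 25*(4 - 4*(-6 + (-2*3 + 6))) = 122 + 25*(4 - 4*(-6 + (-6 + 6))) = 122 + 25*(4 - 4*(-6 + 0)) = 122 + 25*(4 - 4*(-6)) = 122 + 25*(4 + 24) = 122 + 25*28 = 122 + 700 = 822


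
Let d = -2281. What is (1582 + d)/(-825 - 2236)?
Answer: 699/3061 ≈ 0.22836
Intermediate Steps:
(1582 + d)/(-825 - 2236) = (1582 - 2281)/(-825 - 2236) = -699/(-3061) = -699*(-1/3061) = 699/3061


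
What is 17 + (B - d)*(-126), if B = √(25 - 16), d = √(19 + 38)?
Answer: -361 + 126*√57 ≈ 590.28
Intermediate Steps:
d = √57 ≈ 7.5498
B = 3 (B = √9 = 3)
17 + (B - d)*(-126) = 17 + (3 - √57)*(-126) = 17 + (-378 + 126*√57) = -361 + 126*√57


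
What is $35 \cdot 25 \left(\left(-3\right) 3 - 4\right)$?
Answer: $-11375$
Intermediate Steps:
$35 \cdot 25 \left(\left(-3\right) 3 - 4\right) = 875 \left(-9 - 4\right) = 875 \left(-13\right) = -11375$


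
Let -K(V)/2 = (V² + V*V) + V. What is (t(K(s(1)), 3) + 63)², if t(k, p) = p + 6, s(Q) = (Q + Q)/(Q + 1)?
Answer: 5184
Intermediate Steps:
s(Q) = 2*Q/(1 + Q) (s(Q) = (2*Q)/(1 + Q) = 2*Q/(1 + Q))
K(V) = -4*V² - 2*V (K(V) = -2*((V² + V*V) + V) = -2*((V² + V²) + V) = -2*(2*V² + V) = -2*(V + 2*V²) = -4*V² - 2*V)
t(k, p) = 6 + p
(t(K(s(1)), 3) + 63)² = ((6 + 3) + 63)² = (9 + 63)² = 72² = 5184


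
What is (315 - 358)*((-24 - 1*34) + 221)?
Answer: -7009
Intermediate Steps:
(315 - 358)*((-24 - 1*34) + 221) = -43*((-24 - 34) + 221) = -43*(-58 + 221) = -43*163 = -7009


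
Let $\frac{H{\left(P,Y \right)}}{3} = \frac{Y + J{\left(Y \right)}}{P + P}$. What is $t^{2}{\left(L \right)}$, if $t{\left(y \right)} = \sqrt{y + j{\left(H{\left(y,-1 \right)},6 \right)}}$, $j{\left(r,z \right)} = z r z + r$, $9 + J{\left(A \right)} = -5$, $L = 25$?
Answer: $- \frac{83}{10} \approx -8.3$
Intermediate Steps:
$J{\left(A \right)} = -14$ ($J{\left(A \right)} = -9 - 5 = -14$)
$H{\left(P,Y \right)} = \frac{3 \left(-14 + Y\right)}{2 P}$ ($H{\left(P,Y \right)} = 3 \frac{Y - 14}{P + P} = 3 \frac{-14 + Y}{2 P} = \frac{3 \left(-14 + Y\right)}{2 P}$)
$j{\left(r,z \right)} = r + r z^{2}$ ($j{\left(r,z \right)} = r z z + r = r z^{2} + r = r + r z^{2}$)
$t{\left(y \right)} = \sqrt{y - \frac{1665}{2 y}}$ ($t{\left(y \right)} = \sqrt{y + \frac{3 \left(-14 - 1\right)}{2 y} \left(1 + 6^{2}\right)} = \sqrt{y + \frac{3}{2} \frac{1}{y} \left(-15\right) \left(1 + 36\right)} = \sqrt{y + - \frac{45}{2 y} 37} = \sqrt{y - \frac{1665}{2 y}}$)
$t^{2}{\left(L \right)} = \left(\frac{\sqrt{- \frac{3330}{25} + 4 \cdot 25}}{2}\right)^{2} = \left(\frac{\sqrt{\left(-3330\right) \frac{1}{25} + 100}}{2}\right)^{2} = \left(\frac{\sqrt{- \frac{666}{5} + 100}}{2}\right)^{2} = \left(\frac{\sqrt{- \frac{166}{5}}}{2}\right)^{2} = \left(\frac{\frac{1}{5} i \sqrt{830}}{2}\right)^{2} = \left(\frac{i \sqrt{830}}{10}\right)^{2} = - \frac{83}{10}$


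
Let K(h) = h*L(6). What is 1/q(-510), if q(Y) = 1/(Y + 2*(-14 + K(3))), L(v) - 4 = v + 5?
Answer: -448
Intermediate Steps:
L(v) = 9 + v (L(v) = 4 + (v + 5) = 4 + (5 + v) = 9 + v)
K(h) = 15*h (K(h) = h*(9 + 6) = h*15 = 15*h)
q(Y) = 1/(62 + Y) (q(Y) = 1/(Y + 2*(-14 + 15*3)) = 1/(Y + 2*(-14 + 45)) = 1/(Y + 2*31) = 1/(Y + 62) = 1/(62 + Y))
1/q(-510) = 1/(1/(62 - 510)) = 1/(1/(-448)) = 1/(-1/448) = -448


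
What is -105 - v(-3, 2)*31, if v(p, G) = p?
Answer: -12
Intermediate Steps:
-105 - v(-3, 2)*31 = -105 - (-3)*31 = -105 - 1*(-93) = -105 + 93 = -12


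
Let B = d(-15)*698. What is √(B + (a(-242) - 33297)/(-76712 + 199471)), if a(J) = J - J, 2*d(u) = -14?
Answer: I*√73634993894189/122759 ≈ 69.902*I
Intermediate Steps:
d(u) = -7 (d(u) = (½)*(-14) = -7)
a(J) = 0
B = -4886 (B = -7*698 = -4886)
√(B + (a(-242) - 33297)/(-76712 + 199471)) = √(-4886 + (0 - 33297)/(-76712 + 199471)) = √(-4886 - 33297/122759) = √(-599833771/122759) = I*√73634993894189/122759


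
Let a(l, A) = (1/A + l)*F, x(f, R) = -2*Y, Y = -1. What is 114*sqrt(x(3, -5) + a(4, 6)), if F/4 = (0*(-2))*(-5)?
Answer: 114*sqrt(2) ≈ 161.22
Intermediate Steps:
x(f, R) = 2 (x(f, R) = -2*(-1) = 2)
F = 0 (F = 4*((0*(-2))*(-5)) = 4*(0*(-5)) = 4*0 = 0)
a(l, A) = 0 (a(l, A) = (1/A + l)*0 = (l + 1/A)*0 = 0)
114*sqrt(x(3, -5) + a(4, 6)) = 114*sqrt(2 + 0) = 114*sqrt(2)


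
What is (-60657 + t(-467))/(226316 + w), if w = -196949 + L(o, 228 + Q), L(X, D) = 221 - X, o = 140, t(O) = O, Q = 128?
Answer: -15281/7362 ≈ -2.0757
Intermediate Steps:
w = -196868 (w = -196949 + (221 - 1*140) = -196949 + (221 - 140) = -196949 + 81 = -196868)
(-60657 + t(-467))/(226316 + w) = (-60657 - 467)/(226316 - 196868) = -61124/29448 = -61124*1/29448 = -15281/7362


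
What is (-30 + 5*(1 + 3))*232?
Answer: -2320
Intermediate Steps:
(-30 + 5*(1 + 3))*232 = (-30 + 5*4)*232 = (-30 + 20)*232 = -10*232 = -2320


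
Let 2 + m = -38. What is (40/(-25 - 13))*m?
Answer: 800/19 ≈ 42.105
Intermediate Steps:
m = -40 (m = -2 - 38 = -40)
(40/(-25 - 13))*m = (40/(-25 - 13))*(-40) = (40/(-38))*(-40) = -1/38*40*(-40) = -20/19*(-40) = 800/19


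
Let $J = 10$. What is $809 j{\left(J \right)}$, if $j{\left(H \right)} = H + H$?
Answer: $16180$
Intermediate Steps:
$j{\left(H \right)} = 2 H$
$809 j{\left(J \right)} = 809 \cdot 2 \cdot 10 = 809 \cdot 20 = 16180$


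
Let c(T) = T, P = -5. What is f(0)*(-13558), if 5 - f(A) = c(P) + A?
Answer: -135580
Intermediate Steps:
f(A) = 10 - A (f(A) = 5 - (-5 + A) = 5 + (5 - A) = 10 - A)
f(0)*(-13558) = (10 - 1*0)*(-13558) = (10 + 0)*(-13558) = 10*(-13558) = -135580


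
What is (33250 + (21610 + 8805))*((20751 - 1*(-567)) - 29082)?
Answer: -494295060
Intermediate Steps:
(33250 + (21610 + 8805))*((20751 - 1*(-567)) - 29082) = (33250 + 30415)*((20751 + 567) - 29082) = 63665*(21318 - 29082) = 63665*(-7764) = -494295060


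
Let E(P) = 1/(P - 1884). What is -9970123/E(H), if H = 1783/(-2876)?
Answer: 54039731670541/2876 ≈ 1.8790e+10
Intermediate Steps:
H = -1783/2876 (H = 1783*(-1/2876) = -1783/2876 ≈ -0.61996)
E(P) = 1/(-1884 + P)
-9970123/E(H) = -9970123/(1/(-1884 - 1783/2876)) = -9970123/(1/(-5420167/2876)) = -9970123/(-2876/5420167) = -9970123*(-5420167/2876) = 54039731670541/2876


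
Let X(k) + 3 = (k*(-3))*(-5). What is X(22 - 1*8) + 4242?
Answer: 4449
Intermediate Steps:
X(k) = -3 + 15*k (X(k) = -3 + (k*(-3))*(-5) = -3 - 3*k*(-5) = -3 + 15*k)
X(22 - 1*8) + 4242 = (-3 + 15*(22 - 1*8)) + 4242 = (-3 + 15*(22 - 8)) + 4242 = (-3 + 15*14) + 4242 = (-3 + 210) + 4242 = 207 + 4242 = 4449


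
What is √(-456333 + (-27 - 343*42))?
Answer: I*√470766 ≈ 686.12*I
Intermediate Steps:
√(-456333 + (-27 - 343*42)) = √(-456333 + (-27 - 14406)) = √(-456333 - 14433) = √(-470766) = I*√470766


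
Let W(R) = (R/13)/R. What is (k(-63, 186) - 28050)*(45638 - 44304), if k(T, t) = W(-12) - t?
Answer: -489667378/13 ≈ -3.7667e+7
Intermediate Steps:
W(R) = 1/13 (W(R) = (R*(1/13))/R = (R/13)/R = 1/13)
k(T, t) = 1/13 - t
(k(-63, 186) - 28050)*(45638 - 44304) = ((1/13 - 1*186) - 28050)*(45638 - 44304) = ((1/13 - 186) - 28050)*1334 = (-2417/13 - 28050)*1334 = -367067/13*1334 = -489667378/13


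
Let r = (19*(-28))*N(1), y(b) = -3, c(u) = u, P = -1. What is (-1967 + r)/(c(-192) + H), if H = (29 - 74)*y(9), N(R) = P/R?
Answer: 1435/57 ≈ 25.175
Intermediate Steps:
N(R) = -1/R
H = 135 (H = (29 - 74)*(-3) = -45*(-3) = 135)
r = 532 (r = (19*(-28))*(-1/1) = -(-532) = -532*(-1) = 532)
(-1967 + r)/(c(-192) + H) = (-1967 + 532)/(-192 + 135) = -1435/(-57) = -1435*(-1/57) = 1435/57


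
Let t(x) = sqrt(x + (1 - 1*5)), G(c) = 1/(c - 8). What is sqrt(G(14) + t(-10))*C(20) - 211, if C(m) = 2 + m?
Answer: -211 + 11*sqrt(6 + 36*I*sqrt(14))/3 ≈ -180.23 + 29.429*I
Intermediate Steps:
G(c) = 1/(-8 + c)
t(x) = sqrt(-4 + x) (t(x) = sqrt(x + (1 - 5)) = sqrt(x - 4) = sqrt(-4 + x))
sqrt(G(14) + t(-10))*C(20) - 211 = sqrt(1/(-8 + 14) + sqrt(-4 - 10))*(2 + 20) - 211 = sqrt(1/6 + sqrt(-14))*22 - 211 = sqrt(1/6 + I*sqrt(14))*22 - 211 = 22*sqrt(1/6 + I*sqrt(14)) - 211 = -211 + 22*sqrt(1/6 + I*sqrt(14))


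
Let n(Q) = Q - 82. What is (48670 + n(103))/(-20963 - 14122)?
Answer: -48691/35085 ≈ -1.3878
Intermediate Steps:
n(Q) = -82 + Q
(48670 + n(103))/(-20963 - 14122) = (48670 + (-82 + 103))/(-20963 - 14122) = (48670 + 21)/(-35085) = 48691*(-1/35085) = -48691/35085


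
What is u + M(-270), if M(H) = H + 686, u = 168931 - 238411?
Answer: -69064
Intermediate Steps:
u = -69480
M(H) = 686 + H
u + M(-270) = -69480 + (686 - 270) = -69480 + 416 = -69064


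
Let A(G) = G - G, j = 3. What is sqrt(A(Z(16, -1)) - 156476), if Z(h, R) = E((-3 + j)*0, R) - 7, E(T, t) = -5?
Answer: 2*I*sqrt(39119) ≈ 395.57*I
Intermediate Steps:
Z(h, R) = -12 (Z(h, R) = -5 - 7 = -12)
A(G) = 0
sqrt(A(Z(16, -1)) - 156476) = sqrt(0 - 156476) = sqrt(-156476) = 2*I*sqrt(39119)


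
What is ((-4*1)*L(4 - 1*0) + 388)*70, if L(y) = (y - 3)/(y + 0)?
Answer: 27090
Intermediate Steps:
L(y) = (-3 + y)/y
((-4*1)*L(4 - 1*0) + 388)*70 = ((-4*1)*((-3 + (4 - 1*0))/(4 - 1*0)) + 388)*70 = (-4*(-3 + (4 + 0))/(4 + 0) + 388)*70 = (-4*(-3 + 4)/4 + 388)*70 = (-1 + 388)*70 = 387*70 = 27090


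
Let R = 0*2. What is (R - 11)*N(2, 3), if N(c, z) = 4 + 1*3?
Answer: -77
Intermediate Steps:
R = 0
N(c, z) = 7 (N(c, z) = 4 + 3 = 7)
(R - 11)*N(2, 3) = (0 - 11)*7 = -11*7 = -77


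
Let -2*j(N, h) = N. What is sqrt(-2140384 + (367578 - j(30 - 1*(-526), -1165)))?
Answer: 4*I*sqrt(110783) ≈ 1331.4*I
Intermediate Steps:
j(N, h) = -N/2
sqrt(-2140384 + (367578 - j(30 - 1*(-526), -1165))) = sqrt(-2140384 + (367578 - (-1)*(30 - 1*(-526))/2)) = sqrt(-2140384 + (367578 - (-1)*(30 + 526)/2)) = sqrt(-2140384 + (367578 - (-1)*556/2)) = sqrt(-2140384 + (367578 - 1*(-278))) = sqrt(-2140384 + (367578 + 278)) = sqrt(-2140384 + 367856) = sqrt(-1772528) = 4*I*sqrt(110783)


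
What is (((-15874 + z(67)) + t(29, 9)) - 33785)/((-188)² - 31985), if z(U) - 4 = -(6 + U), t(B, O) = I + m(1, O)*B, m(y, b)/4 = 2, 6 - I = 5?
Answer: -49495/3359 ≈ -14.735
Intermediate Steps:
I = 1 (I = 6 - 1*5 = 6 - 5 = 1)
m(y, b) = 8 (m(y, b) = 4*2 = 8)
t(B, O) = 1 + 8*B
z(U) = -2 - U (z(U) = 4 - (6 + U) = 4 + (-6 - U) = -2 - U)
(((-15874 + z(67)) + t(29, 9)) - 33785)/((-188)² - 31985) = (((-15874 + (-2 - 1*67)) + (1 + 8*29)) - 33785)/((-188)² - 31985) = (((-15874 + (-2 - 67)) + (1 + 232)) - 33785)/(35344 - 31985) = (((-15874 - 69) + 233) - 33785)/3359 = ((-15943 + 233) - 33785)*(1/3359) = (-15710 - 33785)*(1/3359) = -49495*1/3359 = -49495/3359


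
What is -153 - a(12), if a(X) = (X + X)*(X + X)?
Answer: -729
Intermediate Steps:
a(X) = 4*X² (a(X) = (2*X)*(2*X) = 4*X²)
-153 - a(12) = -153 - 4*12² = -153 - 4*144 = -153 - 1*576 = -153 - 576 = -729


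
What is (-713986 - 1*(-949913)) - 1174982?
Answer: -939055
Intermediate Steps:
(-713986 - 1*(-949913)) - 1174982 = (-713986 + 949913) - 1174982 = 235927 - 1174982 = -939055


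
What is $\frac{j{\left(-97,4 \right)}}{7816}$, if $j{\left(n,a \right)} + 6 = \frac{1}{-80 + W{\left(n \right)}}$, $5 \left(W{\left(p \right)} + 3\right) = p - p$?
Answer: $- \frac{499}{648728} \approx -0.0007692$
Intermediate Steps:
$W{\left(p \right)} = -3$ ($W{\left(p \right)} = -3 + \frac{p - p}{5} = -3 + \frac{1}{5} \cdot 0 = -3 + 0 = -3$)
$j{\left(n,a \right)} = - \frac{499}{83}$ ($j{\left(n,a \right)} = -6 + \frac{1}{-80 - 3} = -6 + \frac{1}{-83} = -6 - \frac{1}{83} = - \frac{499}{83}$)
$\frac{j{\left(-97,4 \right)}}{7816} = - \frac{499}{83 \cdot 7816} = \left(- \frac{499}{83}\right) \frac{1}{7816} = - \frac{499}{648728}$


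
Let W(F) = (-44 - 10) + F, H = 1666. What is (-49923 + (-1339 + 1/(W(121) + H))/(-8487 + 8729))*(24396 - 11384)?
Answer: -136231266432584/209693 ≈ -6.4967e+8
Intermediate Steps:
W(F) = -54 + F
(-49923 + (-1339 + 1/(W(121) + H))/(-8487 + 8729))*(24396 - 11384) = (-49923 + (-1339 + 1/((-54 + 121) + 1666))/(-8487 + 8729))*(24396 - 11384) = (-49923 + (-1339 + 1/(67 + 1666))/242)*13012 = (-49923 + (-1339 + 1/1733)*(1/242))*13012 = (-49923 - 2320486/1733*1/242)*13012 = (-49923 - 1160243/209693)*13012 = -10469663882/209693*13012 = -136231266432584/209693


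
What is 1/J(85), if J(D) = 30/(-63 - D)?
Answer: -74/15 ≈ -4.9333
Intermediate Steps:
1/J(85) = 1/(-30/(63 + 85)) = 1/(-30/148) = 1/(-30*1/148) = 1/(-15/74) = -74/15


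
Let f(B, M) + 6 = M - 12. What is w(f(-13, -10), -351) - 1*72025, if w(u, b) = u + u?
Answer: -72081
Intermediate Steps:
f(B, M) = -18 + M (f(B, M) = -6 + (M - 12) = -6 + (-12 + M) = -18 + M)
w(u, b) = 2*u
w(f(-13, -10), -351) - 1*72025 = 2*(-18 - 10) - 1*72025 = 2*(-28) - 72025 = -56 - 72025 = -72081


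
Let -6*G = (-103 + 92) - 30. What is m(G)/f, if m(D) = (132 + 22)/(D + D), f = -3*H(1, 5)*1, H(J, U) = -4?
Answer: 77/82 ≈ 0.93902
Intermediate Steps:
G = 41/6 (G = -((-103 + 92) - 30)/6 = -(-11 - 30)/6 = -⅙*(-41) = 41/6 ≈ 6.8333)
f = 12 (f = -3*(-4)*1 = 12*1 = 12)
m(D) = 77/D (m(D) = 154/((2*D)) = 154*(1/(2*D)) = 77/D)
m(G)/f = (77/(41/6))/12 = (77*(6/41))*(1/12) = (462/41)*(1/12) = 77/82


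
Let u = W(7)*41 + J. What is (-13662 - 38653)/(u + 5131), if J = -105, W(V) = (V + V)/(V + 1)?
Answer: -209260/20391 ≈ -10.262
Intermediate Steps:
W(V) = 2*V/(1 + V) (W(V) = (2*V)/(1 + V) = 2*V/(1 + V))
u = -133/4 (u = (2*7/(1 + 7))*41 - 105 = (2*7/8)*41 - 105 = (2*7*(1/8))*41 - 105 = (7/4)*41 - 105 = 287/4 - 105 = -133/4 ≈ -33.250)
(-13662 - 38653)/(u + 5131) = (-13662 - 38653)/(-133/4 + 5131) = -52315/20391/4 = -52315*4/20391 = -209260/20391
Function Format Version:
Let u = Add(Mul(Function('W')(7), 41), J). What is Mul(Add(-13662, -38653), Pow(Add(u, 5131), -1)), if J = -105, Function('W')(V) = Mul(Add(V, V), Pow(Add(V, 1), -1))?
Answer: Rational(-209260, 20391) ≈ -10.262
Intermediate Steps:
Function('W')(V) = Mul(2, V, Pow(Add(1, V), -1)) (Function('W')(V) = Mul(Mul(2, V), Pow(Add(1, V), -1)) = Mul(2, V, Pow(Add(1, V), -1)))
u = Rational(-133, 4) (u = Add(Mul(Mul(2, 7, Pow(Add(1, 7), -1)), 41), -105) = Add(Mul(Mul(2, 7, Pow(8, -1)), 41), -105) = Add(Mul(Mul(2, 7, Rational(1, 8)), 41), -105) = Add(Mul(Rational(7, 4), 41), -105) = Add(Rational(287, 4), -105) = Rational(-133, 4) ≈ -33.250)
Mul(Add(-13662, -38653), Pow(Add(u, 5131), -1)) = Mul(Add(-13662, -38653), Pow(Add(Rational(-133, 4), 5131), -1)) = Mul(-52315, Pow(Rational(20391, 4), -1)) = Mul(-52315, Rational(4, 20391)) = Rational(-209260, 20391)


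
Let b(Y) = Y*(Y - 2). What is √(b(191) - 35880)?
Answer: √219 ≈ 14.799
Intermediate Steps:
b(Y) = Y*(-2 + Y)
√(b(191) - 35880) = √(191*(-2 + 191) - 35880) = √(191*189 - 35880) = √(36099 - 35880) = √219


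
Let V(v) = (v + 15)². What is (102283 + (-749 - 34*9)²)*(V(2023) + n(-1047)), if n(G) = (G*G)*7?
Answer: 14373334692356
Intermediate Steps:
n(G) = 7*G² (n(G) = G²*7 = 7*G²)
V(v) = (15 + v)²
(102283 + (-749 - 34*9)²)*(V(2023) + n(-1047)) = (102283 + (-749 - 34*9)²)*((15 + 2023)² + 7*(-1047)²) = (102283 + (-749 - 306)²)*(2038² + 7*1096209) = (102283 + (-1055)²)*(4153444 + 7673463) = (102283 + 1113025)*11826907 = 1215308*11826907 = 14373334692356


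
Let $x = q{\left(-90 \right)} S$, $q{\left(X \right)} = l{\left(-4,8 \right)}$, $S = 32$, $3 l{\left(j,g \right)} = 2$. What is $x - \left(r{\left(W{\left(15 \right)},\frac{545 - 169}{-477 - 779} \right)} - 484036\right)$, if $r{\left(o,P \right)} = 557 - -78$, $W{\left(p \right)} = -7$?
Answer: $\frac{1450267}{3} \approx 4.8342 \cdot 10^{5}$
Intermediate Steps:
$l{\left(j,g \right)} = \frac{2}{3}$ ($l{\left(j,g \right)} = \frac{1}{3} \cdot 2 = \frac{2}{3}$)
$q{\left(X \right)} = \frac{2}{3}$
$r{\left(o,P \right)} = 635$ ($r{\left(o,P \right)} = 557 + 78 = 635$)
$x = \frac{64}{3}$ ($x = \frac{2}{3} \cdot 32 = \frac{64}{3} \approx 21.333$)
$x - \left(r{\left(W{\left(15 \right)},\frac{545 - 169}{-477 - 779} \right)} - 484036\right) = \frac{64}{3} - \left(635 - 484036\right) = \frac{64}{3} - -483401 = \frac{64}{3} + 483401 = \frac{1450267}{3}$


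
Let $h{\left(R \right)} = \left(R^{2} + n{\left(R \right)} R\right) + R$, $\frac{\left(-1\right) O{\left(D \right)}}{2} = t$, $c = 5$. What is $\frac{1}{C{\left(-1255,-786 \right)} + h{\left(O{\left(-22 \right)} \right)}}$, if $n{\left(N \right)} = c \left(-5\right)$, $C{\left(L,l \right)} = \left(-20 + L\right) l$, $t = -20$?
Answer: $\frac{1}{1002790} \approx 9.9722 \cdot 10^{-7}$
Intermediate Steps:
$O{\left(D \right)} = 40$ ($O{\left(D \right)} = \left(-2\right) \left(-20\right) = 40$)
$C{\left(L,l \right)} = l \left(-20 + L\right)$
$n{\left(N \right)} = -25$ ($n{\left(N \right)} = 5 \left(-5\right) = -25$)
$h{\left(R \right)} = R^{2} - 24 R$ ($h{\left(R \right)} = \left(R^{2} - 25 R\right) + R = R^{2} - 24 R$)
$\frac{1}{C{\left(-1255,-786 \right)} + h{\left(O{\left(-22 \right)} \right)}} = \frac{1}{- 786 \left(-20 - 1255\right) + 40 \left(-24 + 40\right)} = \frac{1}{\left(-786\right) \left(-1275\right) + 40 \cdot 16} = \frac{1}{1002150 + 640} = \frac{1}{1002790}$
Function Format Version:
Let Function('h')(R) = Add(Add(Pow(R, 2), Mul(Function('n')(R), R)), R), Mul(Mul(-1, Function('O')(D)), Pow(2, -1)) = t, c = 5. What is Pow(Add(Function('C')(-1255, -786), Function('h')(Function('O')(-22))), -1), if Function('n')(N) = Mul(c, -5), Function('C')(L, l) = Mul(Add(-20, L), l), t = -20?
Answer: Rational(1, 1002790) ≈ 9.9722e-7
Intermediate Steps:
Function('O')(D) = 40 (Function('O')(D) = Mul(-2, -20) = 40)
Function('C')(L, l) = Mul(l, Add(-20, L))
Function('n')(N) = -25 (Function('n')(N) = Mul(5, -5) = -25)
Function('h')(R) = Add(Pow(R, 2), Mul(-24, R)) (Function('h')(R) = Add(Add(Pow(R, 2), Mul(-25, R)), R) = Add(Pow(R, 2), Mul(-24, R)))
Pow(Add(Function('C')(-1255, -786), Function('h')(Function('O')(-22))), -1) = Pow(Add(Mul(-786, Add(-20, -1255)), Mul(40, Add(-24, 40))), -1) = Pow(Add(Mul(-786, -1275), Mul(40, 16)), -1) = Pow(Add(1002150, 640), -1) = Pow(1002790, -1) = Rational(1, 1002790)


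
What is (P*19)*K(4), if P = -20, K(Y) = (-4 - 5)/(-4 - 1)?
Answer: -684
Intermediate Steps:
K(Y) = 9/5 (K(Y) = -9/(-5) = -9*(-1/5) = 9/5)
(P*19)*K(4) = -20*19*(9/5) = -380*9/5 = -684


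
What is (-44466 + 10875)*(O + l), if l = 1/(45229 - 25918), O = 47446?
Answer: -10259024029279/6437 ≈ -1.5938e+9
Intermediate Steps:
l = 1/19311 ≈ 5.1784e-5
(-44466 + 10875)*(O + l) = (-44466 + 10875)*(47446 + 1/19311) = -33591*916229707/19311 = -10259024029279/6437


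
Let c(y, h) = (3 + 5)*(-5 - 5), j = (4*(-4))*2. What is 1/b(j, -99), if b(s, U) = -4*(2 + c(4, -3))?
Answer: 1/312 ≈ 0.0032051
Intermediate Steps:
j = -32 (j = -16*2 = -32)
c(y, h) = -80 (c(y, h) = 8*(-10) = -80)
b(s, U) = 312 (b(s, U) = -4*(2 - 80) = -4*(-78) = 312)
1/b(j, -99) = 1/312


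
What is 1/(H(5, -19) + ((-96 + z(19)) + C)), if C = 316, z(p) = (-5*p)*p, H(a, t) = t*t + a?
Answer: -1/1219 ≈ -0.00082034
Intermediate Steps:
H(a, t) = a + t² (H(a, t) = t² + a = a + t²)
z(p) = -5*p²
1/(H(5, -19) + ((-96 + z(19)) + C)) = 1/((5 + (-19)²) + ((-96 - 5*19²) + 316)) = 1/((5 + 361) + ((-96 - 5*361) + 316)) = 1/(366 + ((-96 - 1805) + 316)) = 1/(366 + (-1901 + 316)) = 1/(366 - 1585) = 1/(-1219) = -1/1219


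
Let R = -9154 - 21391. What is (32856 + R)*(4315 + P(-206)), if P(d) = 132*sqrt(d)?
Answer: 9971965 + 305052*I*sqrt(206) ≈ 9.972e+6 + 4.3783e+6*I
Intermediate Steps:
R = -30545
(32856 + R)*(4315 + P(-206)) = (32856 - 30545)*(4315 + 132*sqrt(-206)) = 2311*(4315 + 132*(I*sqrt(206))) = 2311*(4315 + 132*I*sqrt(206)) = 9971965 + 305052*I*sqrt(206)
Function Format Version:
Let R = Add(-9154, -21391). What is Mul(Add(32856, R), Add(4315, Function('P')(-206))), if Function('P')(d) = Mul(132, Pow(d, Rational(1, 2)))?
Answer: Add(9971965, Mul(305052, I, Pow(206, Rational(1, 2)))) ≈ Add(9.9720e+6, Mul(4.3783e+6, I))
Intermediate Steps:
R = -30545
Mul(Add(32856, R), Add(4315, Function('P')(-206))) = Mul(Add(32856, -30545), Add(4315, Mul(132, Pow(-206, Rational(1, 2))))) = Mul(2311, Add(4315, Mul(132, Mul(I, Pow(206, Rational(1, 2)))))) = Mul(2311, Add(4315, Mul(132, I, Pow(206, Rational(1, 2))))) = Add(9971965, Mul(305052, I, Pow(206, Rational(1, 2))))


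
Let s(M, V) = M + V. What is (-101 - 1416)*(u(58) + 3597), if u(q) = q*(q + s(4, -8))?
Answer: -10207893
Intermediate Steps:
u(q) = q*(-4 + q) (u(q) = q*(q + (4 - 8)) = q*(q - 4) = q*(-4 + q))
(-101 - 1416)*(u(58) + 3597) = (-101 - 1416)*(58*(-4 + 58) + 3597) = -1517*(58*54 + 3597) = -1517*(3132 + 3597) = -1517*6729 = -10207893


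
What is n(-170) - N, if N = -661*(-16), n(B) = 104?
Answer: -10472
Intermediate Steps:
N = 10576
n(-170) - N = 104 - 1*10576 = 104 - 10576 = -10472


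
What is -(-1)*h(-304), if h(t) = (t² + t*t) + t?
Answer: 184528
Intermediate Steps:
h(t) = t + 2*t² (h(t) = (t² + t²) + t = 2*t² + t = t + 2*t²)
-(-1)*h(-304) = -(-1)*(-304*(1 + 2*(-304))) = -(-1)*(-304*(1 - 608)) = -(-1)*(-304*(-607)) = -(-1)*184528 = -1*(-184528) = 184528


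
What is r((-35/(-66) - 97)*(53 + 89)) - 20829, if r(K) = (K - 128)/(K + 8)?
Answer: -9409940116/451793 ≈ -20828.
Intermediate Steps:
r(K) = (-128 + K)/(8 + K)
r((-35/(-66) - 97)*(53 + 89)) - 20829 = (-128 + (-35/(-66) - 97)*(53 + 89))/(8 + (-35/(-66) - 97)*(53 + 89)) - 20829 = (-128 + (-35*(-1/66) - 97)*142)/(8 + (-35*(-1/66) - 97)*142) - 20829 = (-128 + (35/66 - 97)*142)/(8 + (35/66 - 97)*142) - 20829 = (-128 - 6367/66*142)/(8 - 6367/66*142) - 20829 = (-128 - 452057/33)/(8 - 452057/33) - 20829 = -456281/33/(-451793/33) - 20829 = -33/451793*(-456281/33) - 20829 = 456281/451793 - 20829 = -9409940116/451793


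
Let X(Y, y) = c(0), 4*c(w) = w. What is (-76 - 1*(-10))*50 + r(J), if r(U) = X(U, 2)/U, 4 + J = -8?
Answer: -3300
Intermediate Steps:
c(w) = w/4
J = -12 (J = -4 - 8 = -12)
X(Y, y) = 0 (X(Y, y) = (¼)*0 = 0)
r(U) = 0 (r(U) = 0/U = 0)
(-76 - 1*(-10))*50 + r(J) = (-76 - 1*(-10))*50 + 0 = (-76 + 10)*50 + 0 = -66*50 + 0 = -3300 + 0 = -3300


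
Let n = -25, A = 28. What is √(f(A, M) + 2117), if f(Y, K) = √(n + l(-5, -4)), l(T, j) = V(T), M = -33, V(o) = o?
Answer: √(2117 + I*√30) ≈ 46.011 + 0.0595*I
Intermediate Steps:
l(T, j) = T
f(Y, K) = I*√30 (f(Y, K) = √(-25 - 5) = √(-30) = I*√30)
√(f(A, M) + 2117) = √(I*√30 + 2117) = √(2117 + I*√30)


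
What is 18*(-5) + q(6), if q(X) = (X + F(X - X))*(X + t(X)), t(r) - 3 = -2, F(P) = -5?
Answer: -83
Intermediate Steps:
t(r) = 1 (t(r) = 3 - 2 = 1)
q(X) = (1 + X)*(-5 + X) (q(X) = (X - 5)*(X + 1) = (-5 + X)*(1 + X) = (1 + X)*(-5 + X))
18*(-5) + q(6) = 18*(-5) + (-5 + 6² - 4*6) = -90 + (-5 + 36 - 24) = -90 + 7 = -83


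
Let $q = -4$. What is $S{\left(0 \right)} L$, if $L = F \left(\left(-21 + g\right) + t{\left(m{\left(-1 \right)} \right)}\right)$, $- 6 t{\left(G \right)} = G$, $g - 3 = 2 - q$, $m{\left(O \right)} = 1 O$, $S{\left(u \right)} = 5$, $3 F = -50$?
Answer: $\frac{8875}{9} \approx 986.11$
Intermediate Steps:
$F = - \frac{50}{3}$ ($F = \frac{1}{3} \left(-50\right) = - \frac{50}{3} \approx -16.667$)
$m{\left(O \right)} = O$
$g = 9$ ($g = 3 + \left(2 - -4\right) = 3 + \left(2 + 4\right) = 3 + 6 = 9$)
$t{\left(G \right)} = - \frac{G}{6}$
$L = \frac{1775}{9}$ ($L = - \frac{50 \left(\left(-21 + 9\right) - - \frac{1}{6}\right)}{3} = - \frac{50 \left(-12 + \frac{1}{6}\right)}{3} = \left(- \frac{50}{3}\right) \left(- \frac{71}{6}\right) = \frac{1775}{9} \approx 197.22$)
$S{\left(0 \right)} L = 5 \cdot \frac{1775}{9} = \frac{8875}{9}$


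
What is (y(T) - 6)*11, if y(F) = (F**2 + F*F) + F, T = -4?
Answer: 242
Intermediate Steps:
y(F) = F + 2*F**2 (y(F) = (F**2 + F**2) + F = 2*F**2 + F = F + 2*F**2)
(y(T) - 6)*11 = (-4*(1 + 2*(-4)) - 6)*11 = (-4*(1 - 8) - 6)*11 = (-4*(-7) - 6)*11 = (28 - 6)*11 = 22*11 = 242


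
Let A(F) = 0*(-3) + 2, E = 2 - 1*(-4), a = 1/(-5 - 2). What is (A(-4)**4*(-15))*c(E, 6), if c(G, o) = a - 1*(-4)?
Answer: -6480/7 ≈ -925.71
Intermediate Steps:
a = -1/7 (a = 1/(-7) = -1/7 ≈ -0.14286)
E = 6 (E = 2 + 4 = 6)
c(G, o) = 27/7 (c(G, o) = -1/7 - 1*(-4) = -1/7 + 4 = 27/7)
A(F) = 2 (A(F) = 0 + 2 = 2)
(A(-4)**4*(-15))*c(E, 6) = (2**4*(-15))*(27/7) = (16*(-15))*(27/7) = -240*27/7 = -6480/7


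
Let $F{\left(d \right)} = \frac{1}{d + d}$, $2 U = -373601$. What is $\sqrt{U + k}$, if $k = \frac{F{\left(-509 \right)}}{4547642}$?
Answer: $\frac{i \sqrt{1000889507724764539150731}}{2314749778} \approx 432.2 i$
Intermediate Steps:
$U = - \frac{373601}{2}$ ($U = \frac{1}{2} \left(-373601\right) = - \frac{373601}{2} \approx -1.868 \cdot 10^{5}$)
$F{\left(d \right)} = \frac{1}{2 d}$
$k = - \frac{1}{4629499556}$ ($k = \frac{\frac{1}{2} \frac{1}{-509}}{4547642} = \frac{1}{2} \left(- \frac{1}{509}\right) \frac{1}{4547642} = \left(- \frac{1}{1018}\right) \frac{1}{4547642} = - \frac{1}{4629499556} \approx -2.1601 \cdot 10^{-10}$)
$\sqrt{U + k} = \sqrt{- \frac{373601}{2} - \frac{1}{4629499556}} = \sqrt{- \frac{864792831810579}{4629499556}} = \frac{i \sqrt{1000889507724764539150731}}{2314749778}$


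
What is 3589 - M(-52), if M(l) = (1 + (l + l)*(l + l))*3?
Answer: -28862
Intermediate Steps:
M(l) = 3 + 12*l² (M(l) = (1 + (2*l)*(2*l))*3 = (1 + 4*l²)*3 = 3 + 12*l²)
3589 - M(-52) = 3589 - (3 + 12*(-52)²) = 3589 - (3 + 12*2704) = 3589 - (3 + 32448) = 3589 - 1*32451 = 3589 - 32451 = -28862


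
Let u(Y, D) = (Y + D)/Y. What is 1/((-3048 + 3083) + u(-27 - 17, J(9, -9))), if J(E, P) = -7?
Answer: 44/1591 ≈ 0.027656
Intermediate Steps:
u(Y, D) = (D + Y)/Y
1/((-3048 + 3083) + u(-27 - 17, J(9, -9))) = 1/((-3048 + 3083) + (-7 + (-27 - 17))/(-27 - 17)) = 1/(35 + (-7 - 44)/(-44)) = 1/(35 - 1/44*(-51)) = 1/(35 + 51/44) = 1/(1591/44) = 44/1591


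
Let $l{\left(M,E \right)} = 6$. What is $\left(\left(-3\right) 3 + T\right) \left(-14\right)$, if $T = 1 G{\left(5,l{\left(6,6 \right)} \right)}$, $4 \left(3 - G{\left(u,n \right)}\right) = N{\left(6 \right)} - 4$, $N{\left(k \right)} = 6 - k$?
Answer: $70$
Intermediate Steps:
$G{\left(u,n \right)} = 4$ ($G{\left(u,n \right)} = 3 - \frac{\left(6 - 6\right) - 4}{4} = 3 - \frac{0 - 4}{4} = 3 - -1 = 3 + 1 = 4$)
$T = 4$ ($T = 1 \cdot 4 = 4$)
$\left(\left(-3\right) 3 + T\right) \left(-14\right) = \left(\left(-3\right) 3 + 4\right) \left(-14\right) = \left(-9 + 4\right) \left(-14\right) = \left(-5\right) \left(-14\right) = 70$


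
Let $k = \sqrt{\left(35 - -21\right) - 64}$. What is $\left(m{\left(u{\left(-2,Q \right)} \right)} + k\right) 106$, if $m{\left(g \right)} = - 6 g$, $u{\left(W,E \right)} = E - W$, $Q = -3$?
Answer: $636 + 212 i \sqrt{2} \approx 636.0 + 299.81 i$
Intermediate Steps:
$k = 2 i \sqrt{2}$ ($k = \sqrt{\left(35 + 21\right) - 64} = \sqrt{56 - 64} = \sqrt{-8} = 2 i \sqrt{2} \approx 2.8284 i$)
$\left(m{\left(u{\left(-2,Q \right)} \right)} + k\right) 106 = \left(- 6 \left(-3 - -2\right) + 2 i \sqrt{2}\right) 106 = \left(- 6 \left(-3 + 2\right) + 2 i \sqrt{2}\right) 106 = \left(\left(-6\right) \left(-1\right) + 2 i \sqrt{2}\right) 106 = \left(6 + 2 i \sqrt{2}\right) 106 = 636 + 212 i \sqrt{2}$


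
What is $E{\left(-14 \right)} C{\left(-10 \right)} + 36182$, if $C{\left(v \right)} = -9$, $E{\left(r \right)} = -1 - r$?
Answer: $36065$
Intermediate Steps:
$E{\left(-14 \right)} C{\left(-10 \right)} + 36182 = \left(-1 - -14\right) \left(-9\right) + 36182 = \left(-1 + 14\right) \left(-9\right) + 36182 = 13 \left(-9\right) + 36182 = -117 + 36182 = 36065$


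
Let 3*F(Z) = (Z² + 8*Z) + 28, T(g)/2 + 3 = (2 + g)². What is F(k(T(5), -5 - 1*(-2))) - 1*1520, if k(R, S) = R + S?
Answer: 1367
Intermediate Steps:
T(g) = -6 + 2*(2 + g)²
F(Z) = 28/3 + Z²/3 + 8*Z/3 (F(Z) = ((Z² + 8*Z) + 28)/3 = (28 + Z² + 8*Z)/3 = 28/3 + Z²/3 + 8*Z/3)
F(k(T(5), -5 - 1*(-2))) - 1*1520 = (28/3 + ((-6 + 2*(2 + 5)²) + (-5 - 1*(-2)))²/3 + 8*((-6 + 2*(2 + 5)²) + (-5 - 1*(-2)))/3) - 1*1520 = (28/3 + ((-6 + 2*7²) + (-5 + 2))²/3 + 8*((-6 + 2*7²) + (-5 + 2))/3) - 1520 = (28/3 + ((-6 + 2*49) - 3)²/3 + 8*((-6 + 2*49) - 3)/3) - 1520 = (28/3 + ((-6 + 98) - 3)²/3 + 8*((-6 + 98) - 3)/3) - 1520 = (28/3 + (92 - 3)²/3 + 8*(92 - 3)/3) - 1520 = (28/3 + (⅓)*89² + (8/3)*89) - 1520 = (28/3 + (⅓)*7921 + 712/3) - 1520 = (28/3 + 7921/3 + 712/3) - 1520 = 2887 - 1520 = 1367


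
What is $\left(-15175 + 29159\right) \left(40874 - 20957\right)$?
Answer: $278519328$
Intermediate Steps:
$\left(-15175 + 29159\right) \left(40874 - 20957\right) = 13984 \cdot 19917 = 278519328$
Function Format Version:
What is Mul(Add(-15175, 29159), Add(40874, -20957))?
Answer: 278519328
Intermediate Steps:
Mul(Add(-15175, 29159), Add(40874, -20957)) = Mul(13984, 19917) = 278519328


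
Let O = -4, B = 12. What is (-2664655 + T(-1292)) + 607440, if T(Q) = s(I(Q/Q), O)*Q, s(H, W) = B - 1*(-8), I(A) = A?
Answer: -2083055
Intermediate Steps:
s(H, W) = 20 (s(H, W) = 12 - 1*(-8) = 12 + 8 = 20)
T(Q) = 20*Q
(-2664655 + T(-1292)) + 607440 = (-2664655 + 20*(-1292)) + 607440 = (-2664655 - 25840) + 607440 = -2690495 + 607440 = -2083055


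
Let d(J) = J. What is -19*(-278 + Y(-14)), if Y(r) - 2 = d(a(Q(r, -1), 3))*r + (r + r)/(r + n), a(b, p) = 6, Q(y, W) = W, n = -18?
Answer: 54587/8 ≈ 6823.4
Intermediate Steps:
Y(r) = 2 + 6*r + 2*r/(-18 + r) (Y(r) = 2 + (6*r + (r + r)/(r - 18)) = 2 + (6*r + (2*r)/(-18 + r)) = 2 + (6*r + 2*r/(-18 + r)) = 2 + 6*r + 2*r/(-18 + r))
-19*(-278 + Y(-14)) = -19*(-278 + 2*(-18 - 52*(-14) + 3*(-14)²)/(-18 - 14)) = -19*(-278 + 2*(-18 + 728 + 3*196)/(-32)) = -19*(-278 + 2*(-1/32)*(-18 + 728 + 588)) = -19*(-278 + 2*(-1/32)*1298) = -19*(-278 - 649/8) = -19*(-2873/8) = 54587/8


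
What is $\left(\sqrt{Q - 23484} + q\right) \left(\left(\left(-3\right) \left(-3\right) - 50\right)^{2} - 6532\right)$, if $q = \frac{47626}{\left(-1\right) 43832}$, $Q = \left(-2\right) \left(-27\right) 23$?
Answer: $\frac{115516863}{21916} - 4851 i \sqrt{22242} \approx 5270.9 - 7.2347 \cdot 10^{5} i$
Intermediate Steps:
$Q = 1242$ ($Q = 54 \cdot 23 = 1242$)
$q = - \frac{23813}{21916}$ ($q = \frac{47626}{-43832} = 47626 \left(- \frac{1}{43832}\right) = - \frac{23813}{21916} \approx -1.0866$)
$\left(\sqrt{Q - 23484} + q\right) \left(\left(\left(-3\right) \left(-3\right) - 50\right)^{2} - 6532\right) = \left(\sqrt{1242 - 23484} - \frac{23813}{21916}\right) \left(\left(\left(-3\right) \left(-3\right) - 50\right)^{2} - 6532\right) = \left(\sqrt{-22242} - \frac{23813}{21916}\right) \left(\left(9 - 50\right)^{2} - 6532\right) = \left(i \sqrt{22242} - \frac{23813}{21916}\right) \left(\left(-41\right)^{2} - 6532\right) = \left(- \frac{23813}{21916} + i \sqrt{22242}\right) \left(1681 - 6532\right) = \left(- \frac{23813}{21916} + i \sqrt{22242}\right) \left(-4851\right) = \frac{115516863}{21916} - 4851 i \sqrt{22242}$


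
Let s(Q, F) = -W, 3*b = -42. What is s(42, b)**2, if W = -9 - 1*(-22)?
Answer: 169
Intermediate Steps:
b = -14 (b = (1/3)*(-42) = -14)
W = 13 (W = -9 + 22 = 13)
s(Q, F) = -13 (s(Q, F) = -1*13 = -13)
s(42, b)**2 = (-13)**2 = 169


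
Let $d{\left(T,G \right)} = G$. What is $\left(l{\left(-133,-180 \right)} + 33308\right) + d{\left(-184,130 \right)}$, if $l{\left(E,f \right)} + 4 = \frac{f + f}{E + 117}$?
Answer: $\frac{66913}{2} \approx 33457.0$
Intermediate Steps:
$l{\left(E,f \right)} = -4 + \frac{2 f}{117 + E}$ ($l{\left(E,f \right)} = -4 + \frac{f + f}{E + 117} = -4 + \frac{2 f}{117 + E}$)
$\left(l{\left(-133,-180 \right)} + 33308\right) + d{\left(-184,130 \right)} = \left(\frac{2 \left(-234 - 180 - -266\right)}{117 - 133} + 33308\right) + 130 = \left(\frac{2 \left(-234 - 180 + 266\right)}{-16} + 33308\right) + 130 = \left(2 \left(- \frac{1}{16}\right) \left(-148\right) + 33308\right) + 130 = \left(\frac{37}{2} + 33308\right) + 130 = \frac{66653}{2} + 130 = \frac{66913}{2}$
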